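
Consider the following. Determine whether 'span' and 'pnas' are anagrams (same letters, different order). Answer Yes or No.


Sorted letters of 'span': 'anps'
Sorted letters of 'pnas': 'anps'
They match.

Yes


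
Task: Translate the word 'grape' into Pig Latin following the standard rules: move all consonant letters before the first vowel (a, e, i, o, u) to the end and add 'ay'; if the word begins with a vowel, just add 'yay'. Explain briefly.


'grape': move consonant cluster 'gr' to end and add 'ay': 'apegray'.

apegray


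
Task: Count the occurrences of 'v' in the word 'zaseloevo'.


Letter 'v' in 'zaseloevo': found at position(s) 8 = 1 occurrence(s).

1


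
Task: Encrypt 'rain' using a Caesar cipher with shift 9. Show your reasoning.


Shift each letter by 9: r -> a, a -> j, i -> r, n -> w. Result: 'ajrw'.

ajrw


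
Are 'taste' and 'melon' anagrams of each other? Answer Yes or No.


Sorted letters of 'taste': 'aestt'
Sorted letters of 'melon': 'elmno'
They do not match.

No


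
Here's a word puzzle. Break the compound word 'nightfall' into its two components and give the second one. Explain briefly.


Split 'nightfall' into 'night' + 'fall'. The second part is 'fall'.

fall


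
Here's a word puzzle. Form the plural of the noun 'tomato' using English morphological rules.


Apply rule: Add -es (consonant + o). 'tomato' becomes 'tomatoes'.

tomatoes


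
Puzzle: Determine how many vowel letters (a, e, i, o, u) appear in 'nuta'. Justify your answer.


Vowels in 'nuta': u, a = 2 vowels.

2


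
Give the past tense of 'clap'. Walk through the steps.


Apply rule: Double final consonant and add -ed. 'clap' becomes 'clapped'.

clapped


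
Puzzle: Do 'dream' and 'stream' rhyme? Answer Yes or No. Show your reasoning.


Rime (stressed vowel + following sounds) of 'dream': -eam = /iːm/
Rime of 'stream': -eam = /iːm/
/iːm/ and /iːm/ are the same ending sound, so the words rhyme.

Yes


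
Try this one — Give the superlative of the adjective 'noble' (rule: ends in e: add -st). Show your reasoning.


Apply superlative formation (ends in e: add -st): 'noble' -> 'noblest'.

noblest


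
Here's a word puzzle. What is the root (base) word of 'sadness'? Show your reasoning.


Remove suffix '-ness' from 'sadness' to get root 'sad'.

sad


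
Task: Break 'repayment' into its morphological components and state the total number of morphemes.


Step 1: Identify prefix: 're' (meaning: again)
Step 2: Identify root: 'pay'
Step 3: Identify suffix(es): 'ment'
Decomposition: re- (prefix: again) + pay (root) + -ment (suffix: action/result)
Total morphemes: 3

3 morphemes (re- (prefix: again) + pay (root) + -ment (suffix: action/result))


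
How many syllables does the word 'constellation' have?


Break 'constellation' into syllables: con-stel-la-tion -> con | stel | la | tion = 4 syllables

4 syllables


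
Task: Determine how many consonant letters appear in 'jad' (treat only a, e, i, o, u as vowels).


Consonants in 'jad': j, d = 2 consonants.

2


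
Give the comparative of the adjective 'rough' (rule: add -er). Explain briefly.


Apply comparative formation (add -er): 'rough' -> 'rougher'.

rougher


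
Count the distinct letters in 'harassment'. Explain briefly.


Unique letters in 'harassment': {a, e, h, m, n, r, s, t} = 8 distinct letters.

8


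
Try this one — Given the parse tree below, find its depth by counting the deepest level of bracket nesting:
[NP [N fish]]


Count bracket nesting levels:
'[' at pos 0: depth = 1
'[' at pos 4: depth = 2
Maximum depth reached: 2

2


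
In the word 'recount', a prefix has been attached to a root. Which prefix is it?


The word 'recount' = 're' (prefix) + 'count' (root). The prefix is 're'.

re


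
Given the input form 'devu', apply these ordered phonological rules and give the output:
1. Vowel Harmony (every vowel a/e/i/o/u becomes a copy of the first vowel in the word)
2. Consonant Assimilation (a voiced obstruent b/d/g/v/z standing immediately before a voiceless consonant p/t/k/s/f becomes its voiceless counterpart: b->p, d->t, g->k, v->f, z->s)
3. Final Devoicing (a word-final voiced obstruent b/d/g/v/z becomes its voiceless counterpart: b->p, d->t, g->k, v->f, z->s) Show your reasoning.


Starting form: 'devu'
Rule 1: Vowel Harmony: all vowels become 'e' (matching first vowel). 'devu' -> 'deve'
Rule 2: Consonant Assimilation: no voiced obstruent (b/d/g/v/z) stands immediately before a voiceless consonant (p/t/k/s/f). No change.
Rule 3: Final Devoicing: the word ends in the vowel 'e', not a consonant. No change.
Final form: 'deve'

deve


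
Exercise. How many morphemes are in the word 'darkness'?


Decomposition: dark (root) + -ness (suffix) = 2 morpheme(s)

2 morphemes


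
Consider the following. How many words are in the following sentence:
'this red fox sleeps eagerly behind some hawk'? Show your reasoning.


Split into words: this | red | fox | sleeps | eagerly | behind | some | hawk = 8 words.

8


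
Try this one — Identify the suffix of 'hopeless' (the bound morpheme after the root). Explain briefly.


The word 'hopeless' = 'hope' (root) + '-less' (suffix). The suffix is '-less'.

less


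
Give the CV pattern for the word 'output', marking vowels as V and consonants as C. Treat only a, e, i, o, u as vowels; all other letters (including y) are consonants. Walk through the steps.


Letter mapping: o = V, u = V, t = C, p = C, u = V, t = C.

VVCCVC


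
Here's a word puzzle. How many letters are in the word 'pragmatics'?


Spell out 'pragmatics' and number each letter: p(1), r(2), a(3), g(4), m(5), a(6), t(7), i(8), c(9), s(10). Total: 10 letters.

10


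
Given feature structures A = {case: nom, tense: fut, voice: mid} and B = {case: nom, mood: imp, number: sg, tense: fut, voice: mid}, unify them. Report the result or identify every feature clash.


Compare features:
case: A=nom vs B=nom -> unified: nom
mood: A=_ vs B=imp -> unified: imp
number: A=_ vs B=sg -> unified: sg
tense: A=fut vs B=fut -> unified: fut
voice: A=mid vs B=mid -> unified: mid
No clashes found.

Unified: {case: nom, mood: imp, number: sg, tense: fut, voice: mid}


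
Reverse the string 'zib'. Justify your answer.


Reverse 'zib' character by character: 'biz'.

biz


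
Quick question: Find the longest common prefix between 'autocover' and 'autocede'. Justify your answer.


Compare from the start: 5 characters match: 'autoc'. Mismatch at position 6: 'o' vs 'e'.

autoc


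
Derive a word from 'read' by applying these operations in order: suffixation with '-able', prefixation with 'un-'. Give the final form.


Step 1: Add suffix '-able' to 'read' = 'readable'
Step 2: Add prefix 'un-' to 'readable' = 'unreadable'

unreadable


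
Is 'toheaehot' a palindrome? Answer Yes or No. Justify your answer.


Forward: 'toheaehot'
Reversed: 'toheaehot'
They are identical.

Yes


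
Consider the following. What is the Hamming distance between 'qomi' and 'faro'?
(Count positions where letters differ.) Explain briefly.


Alignment:
Position 1: 'q' vs 'f' = DIFFER
Position 2: 'o' vs 'a' = DIFFER
Position 3: 'm' vs 'r' = DIFFER
Position 4: 'i' vs 'o' = DIFFER
Total differences: 4

4


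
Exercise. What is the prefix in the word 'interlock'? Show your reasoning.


The word 'interlock' = 'inter' (prefix) + 'lock' (root). The prefix is 'inter'.

inter


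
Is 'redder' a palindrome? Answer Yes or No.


Forward: 'redder'
Reversed: 'redder'
They are identical.

Yes


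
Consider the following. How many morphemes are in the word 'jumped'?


Decomposition: jump (root) + -ed (suffix) = 2 morpheme(s)

2 morphemes


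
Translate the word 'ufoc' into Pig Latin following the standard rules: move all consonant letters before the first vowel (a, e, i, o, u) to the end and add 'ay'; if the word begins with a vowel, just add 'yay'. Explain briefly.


'ufoc' starts with a vowel, so add 'yay': 'ufocyay'.

ufocyay


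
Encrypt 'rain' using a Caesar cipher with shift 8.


Shift each letter by 8: r -> z, a -> i, i -> q, n -> v. Result: 'ziqv'.

ziqv


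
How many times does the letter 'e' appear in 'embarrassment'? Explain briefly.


Letter 'e' in 'embarrassment': found at position(s) 1, 11 = 2 occurrence(s).

2


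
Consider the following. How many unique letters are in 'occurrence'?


Unique letters in 'occurrence': {c, e, n, o, r, u} = 6 distinct letters.

6


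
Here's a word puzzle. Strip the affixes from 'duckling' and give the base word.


Remove suffix '-ling' from 'duckling' to get root 'duck'.

duck


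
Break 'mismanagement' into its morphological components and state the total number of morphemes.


Step 1: Identify prefix: 'mis' (meaning: wrongly)
Step 2: Identify root: 'manage'
Step 3: Identify suffix(es): 'ment'
Decomposition: mis- (prefix: wrongly) + manage (root) + -ment (suffix: action/result)
Total morphemes: 3

3 morphemes (mis- (prefix: wrongly) + manage (root) + -ment (suffix: action/result))


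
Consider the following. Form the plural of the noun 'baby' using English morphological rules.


Apply rule: Change -y to -ies (consonant + y). 'baby' becomes 'babies'.

babies


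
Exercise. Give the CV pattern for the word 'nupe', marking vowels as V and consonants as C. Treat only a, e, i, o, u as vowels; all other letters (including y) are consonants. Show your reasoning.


Letter mapping: n = C, u = V, p = C, e = V.

CVCV


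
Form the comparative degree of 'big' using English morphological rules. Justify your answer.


Apply comparative formation (double final consonant, add -er): 'big' -> 'bigger'.

bigger


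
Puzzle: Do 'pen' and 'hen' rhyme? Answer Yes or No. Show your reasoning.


Rime (stressed vowel + following sounds) of 'pen': -en = /ɛn/
Rime of 'hen': -en = /ɛn/
/ɛn/ and /ɛn/ are the same ending sound, so the words rhyme.

Yes


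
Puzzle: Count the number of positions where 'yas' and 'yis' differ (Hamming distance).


Alignment:
Position 1: 'y' vs 'y' = match
Position 2: 'a' vs 'i' = DIFFER
Position 3: 's' vs 's' = match
Total differences: 1

1


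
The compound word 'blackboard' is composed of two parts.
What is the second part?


Split 'blackboard' into 'black' + 'board'. The second part is 'board'.

board


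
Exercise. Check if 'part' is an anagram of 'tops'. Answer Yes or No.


Sorted letters of 'part': 'aprt'
Sorted letters of 'tops': 'opst'
They do not match.

No


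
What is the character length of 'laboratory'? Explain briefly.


Spell out 'laboratory' and number each letter: l(1), a(2), b(3), o(4), r(5), a(6), t(7), o(8), r(9), y(10). Total: 10 letters.

10


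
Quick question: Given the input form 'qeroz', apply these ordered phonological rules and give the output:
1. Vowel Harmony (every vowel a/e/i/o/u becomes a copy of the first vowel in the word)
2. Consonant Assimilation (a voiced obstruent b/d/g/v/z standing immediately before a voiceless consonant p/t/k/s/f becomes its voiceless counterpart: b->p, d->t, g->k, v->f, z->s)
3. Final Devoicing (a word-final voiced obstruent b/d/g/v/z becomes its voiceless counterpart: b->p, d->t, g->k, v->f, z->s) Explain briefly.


Starting form: 'qeroz'
Rule 1: Vowel Harmony: all vowels become 'e' (matching first vowel). 'qeroz' -> 'qerez'
Rule 2: Consonant Assimilation: no voiced obstruent (b/d/g/v/z) stands immediately before a voiceless consonant (p/t/k/s/f). No change.
Rule 3: Final Devoicing: word-final voiced obstruent 'z' becomes voiceless 's'. 'qerez' -> 'qeres'
Final form: 'qeres'

qeres


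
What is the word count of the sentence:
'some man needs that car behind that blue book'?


Split into words: some | man | needs | that | car | behind | that | blue | book = 9 words.

9


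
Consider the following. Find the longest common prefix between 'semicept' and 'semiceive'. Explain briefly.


Compare from the start: 6 characters match: 'semice'. Mismatch at position 7: 'p' vs 'i'.

semice


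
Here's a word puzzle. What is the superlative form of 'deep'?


Apply superlative formation (add -est): 'deep' -> 'deepest'.

deepest


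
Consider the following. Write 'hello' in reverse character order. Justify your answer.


Reverse 'hello' character by character: 'olleh'.

olleh


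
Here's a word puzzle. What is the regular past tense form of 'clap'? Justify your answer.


Apply rule: Double final consonant and add -ed. 'clap' becomes 'clapped'.

clapped


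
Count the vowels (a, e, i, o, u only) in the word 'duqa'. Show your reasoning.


Vowels in 'duqa': u, a = 2 vowels.

2


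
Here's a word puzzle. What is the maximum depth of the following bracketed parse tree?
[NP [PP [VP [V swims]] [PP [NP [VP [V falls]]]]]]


Count bracket nesting levels:
'[' at pos 0: depth = 1
'[' at pos 4: depth = 2
'[' at pos 8: depth = 3
'[' at pos 12: depth = 4
'[' at pos 23: depth = 3
'[' at pos 27: depth = 4
'[' at pos 31: depth = 5
'[' at pos 35: depth = 6
Maximum depth reached: 6

6


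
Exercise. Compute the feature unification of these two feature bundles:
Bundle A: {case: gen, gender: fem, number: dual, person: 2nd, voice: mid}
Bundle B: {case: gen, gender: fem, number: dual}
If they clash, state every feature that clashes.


Compare features:
case: A=gen vs B=gen -> unified: gen
gender: A=fem vs B=fem -> unified: fem
number: A=dual vs B=dual -> unified: dual
person: A=2nd vs B=_ -> unified: 2nd
voice: A=mid vs B=_ -> unified: mid
No clashes found.

Unified: {case: gen, gender: fem, number: dual, person: 2nd, voice: mid}


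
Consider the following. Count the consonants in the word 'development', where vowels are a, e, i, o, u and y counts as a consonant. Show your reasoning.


Consonants in 'development': d, v, l, p, m, n, t = 7 consonants.

7


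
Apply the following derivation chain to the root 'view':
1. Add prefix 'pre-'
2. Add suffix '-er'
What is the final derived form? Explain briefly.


Step 1: Add prefix 'pre-' to 'view' = 'preview'
Step 2: Add suffix '-er' to 'preview' = 'previewer'

previewer


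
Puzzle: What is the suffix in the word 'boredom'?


The word 'boredom' = 'bore' (root) + '-dom' (suffix). The suffix is '-dom'.

dom


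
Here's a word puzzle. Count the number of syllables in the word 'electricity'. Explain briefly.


Break 'electricity' into syllables: e-lec-tric-i-ty -> e | lec | tric | i | ty = 5 syllables

5 syllables


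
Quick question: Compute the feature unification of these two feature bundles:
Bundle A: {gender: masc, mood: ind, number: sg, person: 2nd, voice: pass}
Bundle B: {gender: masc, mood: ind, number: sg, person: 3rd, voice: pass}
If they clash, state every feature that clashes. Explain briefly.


Compare features:
gender: A=masc vs B=masc -> unified: masc
mood: A=ind vs B=ind -> unified: ind
number: A=sg vs B=sg -> unified: sg
person: A=2nd vs B=3rd -> CLASH
voice: A=pass vs B=pass -> unified: pass
Clash detected on feature 'person' (2nd vs 3rd); unification fails.

CLASH on 'person' (2nd vs 3rd)


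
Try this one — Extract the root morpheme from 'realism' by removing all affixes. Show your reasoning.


Remove suffix '-ism' from 'realism' to get root 'real'.

real


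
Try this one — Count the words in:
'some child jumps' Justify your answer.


Split into words: some | child | jumps = 3 words.

3


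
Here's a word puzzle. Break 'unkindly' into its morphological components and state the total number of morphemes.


Step 1: Identify prefix: 'un' (meaning: not/reverse)
Step 2: Identify root: 'kind'
Step 3: Identify suffix(es): 'ly'
Decomposition: un- (prefix: not/reverse) + kind (root) + -ly (suffix: in manner of)
Total morphemes: 3

3 morphemes (un- (prefix: not/reverse) + kind (root) + -ly (suffix: in manner of))


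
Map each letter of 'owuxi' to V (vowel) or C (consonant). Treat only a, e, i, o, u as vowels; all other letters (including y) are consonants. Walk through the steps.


Letter mapping: o = V, w = C, u = V, x = C, i = V.

VCVCV


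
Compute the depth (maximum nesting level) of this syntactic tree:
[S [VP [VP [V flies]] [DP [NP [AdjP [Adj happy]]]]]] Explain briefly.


Count bracket nesting levels:
'[' at pos 0: depth = 1
'[' at pos 3: depth = 2
'[' at pos 7: depth = 3
'[' at pos 11: depth = 4
'[' at pos 22: depth = 3
'[' at pos 26: depth = 4
'[' at pos 30: depth = 5
'[' at pos 36: depth = 6
Maximum depth reached: 6

6


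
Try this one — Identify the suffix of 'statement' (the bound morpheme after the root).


The word 'statement' = 'state' (root) + '-ment' (suffix). The suffix is '-ment'.

ment


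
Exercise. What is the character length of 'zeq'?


Spell out 'zeq' and number each letter: z(1), e(2), q(3). Total: 3 letters.

3


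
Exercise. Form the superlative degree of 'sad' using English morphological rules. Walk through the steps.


Apply superlative formation (double final consonant, add -est): 'sad' -> 'saddest'.

saddest


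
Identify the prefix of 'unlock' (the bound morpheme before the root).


The word 'unlock' = 'un' (prefix) + 'lock' (root). The prefix is 'un'.

un


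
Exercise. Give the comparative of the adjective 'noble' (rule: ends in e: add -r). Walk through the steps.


Apply comparative formation (ends in e: add -r): 'noble' -> 'nobler'.

nobler


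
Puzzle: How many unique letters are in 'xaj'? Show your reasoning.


Unique letters in 'xaj': {a, j, x} = 3 distinct letters.

3


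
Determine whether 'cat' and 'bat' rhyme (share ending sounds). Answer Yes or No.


Rime (stressed vowel + following sounds) of 'cat': -at = /æt/
Rime of 'bat': -at = /æt/
/æt/ and /æt/ are the same ending sound, so the words rhyme.

Yes


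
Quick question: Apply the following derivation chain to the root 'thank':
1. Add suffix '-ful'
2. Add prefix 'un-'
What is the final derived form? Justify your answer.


Step 1: Add suffix '-ful' to 'thank' = 'thankful'
Step 2: Add prefix 'un-' to 'thankful' = 'unthankful'

unthankful


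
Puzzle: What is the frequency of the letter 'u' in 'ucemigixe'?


Letter 'u' in 'ucemigixe': found at position(s) 1 = 1 occurrence(s).

1


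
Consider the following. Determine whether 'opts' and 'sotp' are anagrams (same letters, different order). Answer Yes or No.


Sorted letters of 'opts': 'opst'
Sorted letters of 'sotp': 'opst'
They match.

Yes


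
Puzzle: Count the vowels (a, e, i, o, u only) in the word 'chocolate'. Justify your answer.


Vowels in 'chocolate': o, o, a, e = 4 vowels.

4


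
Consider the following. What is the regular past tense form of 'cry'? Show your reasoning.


Apply rule: Change -y to -ied. 'cry' becomes 'cried'.

cried


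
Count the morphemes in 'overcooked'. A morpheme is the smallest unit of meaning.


Decomposition: over- (prefix) + cook (root) + -ed (suffix) = 3 morpheme(s)

3 morphemes


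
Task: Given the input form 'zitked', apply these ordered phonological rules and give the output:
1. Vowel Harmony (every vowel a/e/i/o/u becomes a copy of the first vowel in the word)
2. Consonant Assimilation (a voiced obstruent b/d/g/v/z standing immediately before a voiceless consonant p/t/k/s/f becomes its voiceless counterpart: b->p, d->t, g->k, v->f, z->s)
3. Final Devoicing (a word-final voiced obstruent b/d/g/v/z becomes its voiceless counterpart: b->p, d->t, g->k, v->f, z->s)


Starting form: 'zitked'
Rule 1: Vowel Harmony: all vowels become 'i' (matching first vowel). 'zitked' -> 'zitkid'
Rule 2: Consonant Assimilation: no voiced obstruent (b/d/g/v/z) stands immediately before a voiceless consonant (p/t/k/s/f). No change.
Rule 3: Final Devoicing: word-final voiced obstruent 'd' becomes voiceless 't'. 'zitkid' -> 'zitkit'
Final form: 'zitkit'

zitkit


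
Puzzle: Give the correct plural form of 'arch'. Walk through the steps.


Apply rule: Add -es (sibilant/fricative ending). 'arch' becomes 'arches'.

arches


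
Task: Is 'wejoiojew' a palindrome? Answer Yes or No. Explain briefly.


Forward: 'wejoiojew'
Reversed: 'wejoiojew'
They are identical.

Yes


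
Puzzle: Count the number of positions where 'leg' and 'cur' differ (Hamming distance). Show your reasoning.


Alignment:
Position 1: 'l' vs 'c' = DIFFER
Position 2: 'e' vs 'u' = DIFFER
Position 3: 'g' vs 'r' = DIFFER
Total differences: 3

3


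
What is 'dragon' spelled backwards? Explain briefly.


Reverse 'dragon' character by character: 'nogard'.

nogard


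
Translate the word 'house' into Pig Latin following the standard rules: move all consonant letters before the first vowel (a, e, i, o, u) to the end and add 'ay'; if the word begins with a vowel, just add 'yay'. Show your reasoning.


'house': move consonant cluster 'h' to end and add 'ay': 'ousehay'.

ousehay


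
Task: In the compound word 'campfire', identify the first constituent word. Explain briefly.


Split 'campfire' into 'camp' + 'fire'. The first part is 'camp'.

camp


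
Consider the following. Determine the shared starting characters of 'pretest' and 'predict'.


Compare from the start: 3 characters match: 'pre'. Mismatch at position 4: 't' vs 'd'.

pre


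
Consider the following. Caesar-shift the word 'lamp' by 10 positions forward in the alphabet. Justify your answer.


Shift each letter by 10: l -> v, a -> k, m -> w, p -> z. Result: 'vkwz'.

vkwz


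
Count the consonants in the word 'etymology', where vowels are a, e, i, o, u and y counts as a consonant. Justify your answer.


Consonants in 'etymology': t, y, m, l, g, y = 6 consonants.

6


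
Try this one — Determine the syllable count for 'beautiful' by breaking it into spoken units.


Break 'beautiful' into syllables: beau-ti-ful -> beau | ti | ful = 3 syllables

3 syllables


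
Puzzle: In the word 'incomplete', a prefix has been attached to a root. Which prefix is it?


The word 'incomplete' = 'in' (prefix) + 'complete' (root). The prefix is 'in'.

in


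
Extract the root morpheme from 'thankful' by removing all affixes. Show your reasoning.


Remove suffix '-ful' from 'thankful' to get root 'thank'.

thank


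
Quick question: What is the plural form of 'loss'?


Apply rule: Add -es (sibilant/fricative ending). 'loss' becomes 'losses'.

losses


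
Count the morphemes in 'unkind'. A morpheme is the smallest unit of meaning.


Decomposition: un- (prefix) + kind (root) = 2 morpheme(s)

2 morphemes


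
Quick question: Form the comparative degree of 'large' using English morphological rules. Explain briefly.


Apply comparative formation (ends in e: add -r): 'large' -> 'larger'.

larger


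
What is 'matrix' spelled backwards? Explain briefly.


Reverse 'matrix' character by character: 'xirtam'.

xirtam


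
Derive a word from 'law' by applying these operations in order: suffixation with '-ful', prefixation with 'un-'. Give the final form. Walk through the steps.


Step 1: Add suffix '-ful' to 'law' = 'lawful'
Step 2: Add prefix 'un-' to 'lawful' = 'unlawful'

unlawful


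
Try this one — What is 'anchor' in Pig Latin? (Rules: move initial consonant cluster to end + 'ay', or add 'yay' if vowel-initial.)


'anchor' starts with a vowel, so add 'yay': 'anchoryay'.

anchoryay


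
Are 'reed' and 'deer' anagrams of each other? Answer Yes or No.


Sorted letters of 'reed': 'deer'
Sorted letters of 'deer': 'deer'
They match.

Yes


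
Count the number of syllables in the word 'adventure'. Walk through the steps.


Break 'adventure' into syllables: ad-ven-ture -> ad | ven | ture = 3 syllables

3 syllables


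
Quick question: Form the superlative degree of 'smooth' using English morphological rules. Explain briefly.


Apply superlative formation (add -est): 'smooth' -> 'smoothest'.

smoothest


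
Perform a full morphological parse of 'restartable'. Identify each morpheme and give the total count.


Step 1: Identify prefix: 're' (meaning: again)
Step 2: Identify root: 'start'
Step 3: Identify suffix(es): 'able'
Decomposition: re- (prefix: again) + start (root) + -able (suffix: capable of)
Total morphemes: 3

3 morphemes (re- (prefix: again) + start (root) + -able (suffix: capable of))


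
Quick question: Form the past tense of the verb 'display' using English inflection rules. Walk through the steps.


Apply rule: Add -ed. 'display' becomes 'displayed'.

displayed


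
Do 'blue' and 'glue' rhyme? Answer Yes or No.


Rime (stressed vowel + following sounds) of 'blue': -ue = /uː/
Rime of 'glue': -ue = /uː/
/uː/ and /uː/ are the same ending sound, so the words rhyme.

Yes


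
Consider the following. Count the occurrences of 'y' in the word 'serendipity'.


Letter 'y' in 'serendipity': found at position(s) 11 = 1 occurrence(s).

1


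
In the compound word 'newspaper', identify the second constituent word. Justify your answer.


Split 'newspaper' into 'news' + 'paper'. The second part is 'paper'.

paper


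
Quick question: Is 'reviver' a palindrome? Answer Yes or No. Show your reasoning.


Forward: 'reviver'
Reversed: 'reviver'
They are identical.

Yes


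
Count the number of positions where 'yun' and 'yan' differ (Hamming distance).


Alignment:
Position 1: 'y' vs 'y' = match
Position 2: 'u' vs 'a' = DIFFER
Position 3: 'n' vs 'n' = match
Total differences: 1

1


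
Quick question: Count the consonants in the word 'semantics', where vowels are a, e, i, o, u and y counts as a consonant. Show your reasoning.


Consonants in 'semantics': s, m, n, t, c, s = 6 consonants.

6


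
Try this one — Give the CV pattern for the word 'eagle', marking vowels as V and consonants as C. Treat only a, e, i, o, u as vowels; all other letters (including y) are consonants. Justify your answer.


Letter mapping: e = V, a = V, g = C, l = C, e = V.

VVCCV


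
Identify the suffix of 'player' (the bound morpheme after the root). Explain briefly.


The word 'player' = 'play' (root) + '-er' (suffix). The suffix is '-er'.

er


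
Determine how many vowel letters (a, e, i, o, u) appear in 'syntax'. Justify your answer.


Vowels in 'syntax': a = 1 vowels.

1


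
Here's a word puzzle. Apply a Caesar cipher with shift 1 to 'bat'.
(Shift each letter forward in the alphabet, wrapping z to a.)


Shift each letter by 1: b -> c, a -> b, t -> u. Result: 'cbu'.

cbu


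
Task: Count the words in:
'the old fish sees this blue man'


Split into words: the | old | fish | sees | this | blue | man = 7 words.

7


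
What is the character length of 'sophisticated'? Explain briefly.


Spell out 'sophisticated' and number each letter: s(1), o(2), p(3), h(4), i(5), s(6), t(7), i(8), c(9), a(10), t(11), e(12), d(13). Total: 13 letters.

13


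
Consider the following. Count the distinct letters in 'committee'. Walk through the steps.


Unique letters in 'committee': {c, e, i, m, o, t} = 6 distinct letters.

6


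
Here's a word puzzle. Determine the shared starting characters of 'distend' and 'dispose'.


Compare from the start: 3 characters match: 'dis'. Mismatch at position 4: 't' vs 'p'.

dis


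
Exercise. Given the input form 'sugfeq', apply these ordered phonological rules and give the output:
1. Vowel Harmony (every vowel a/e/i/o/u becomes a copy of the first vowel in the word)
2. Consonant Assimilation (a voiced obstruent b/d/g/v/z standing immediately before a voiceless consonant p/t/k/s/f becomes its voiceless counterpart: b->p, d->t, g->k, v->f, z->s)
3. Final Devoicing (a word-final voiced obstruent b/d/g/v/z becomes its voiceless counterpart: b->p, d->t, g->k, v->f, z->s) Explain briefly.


Starting form: 'sugfeq'
Rule 1: Vowel Harmony: all vowels become 'u' (matching first vowel). 'sugfeq' -> 'sugfuq'
Rule 2: Consonant Assimilation: voiced obstruent before voiceless consonant becomes voiceless ('gf' -> 'kf'). 'sugfuq' -> 'sukfuq'
Rule 3: Final Devoicing: final consonant 'q' is not one of the voiced obstruents b/d/g/v/z. No change.
Final form: 'sukfuq'

sukfuq


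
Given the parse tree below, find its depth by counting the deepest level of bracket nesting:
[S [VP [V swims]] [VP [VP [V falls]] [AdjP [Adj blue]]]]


Count bracket nesting levels:
'[' at pos 0: depth = 1
'[' at pos 3: depth = 2
'[' at pos 7: depth = 3
'[' at pos 18: depth = 2
'[' at pos 22: depth = 3
'[' at pos 26: depth = 4
'[' at pos 37: depth = 3
'[' at pos 43: depth = 4
Maximum depth reached: 4

4


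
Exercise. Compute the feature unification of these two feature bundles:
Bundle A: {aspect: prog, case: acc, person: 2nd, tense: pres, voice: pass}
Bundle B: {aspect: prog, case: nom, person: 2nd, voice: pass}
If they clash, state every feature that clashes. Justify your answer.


Compare features:
aspect: A=prog vs B=prog -> unified: prog
case: A=acc vs B=nom -> CLASH
person: A=2nd vs B=2nd -> unified: 2nd
tense: A=pres vs B=_ -> unified: pres
voice: A=pass vs B=pass -> unified: pass
Clash detected on feature 'case' (acc vs nom); unification fails.

CLASH on 'case' (acc vs nom)


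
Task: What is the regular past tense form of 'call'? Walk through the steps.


Apply rule: Add -ed. 'call' becomes 'called'.

called


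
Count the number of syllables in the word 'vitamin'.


Break 'vitamin' into syllables: vi-ta-min -> vi | ta | min = 3 syllables

3 syllables


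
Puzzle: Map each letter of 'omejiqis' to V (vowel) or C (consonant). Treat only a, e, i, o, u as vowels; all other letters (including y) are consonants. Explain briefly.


Letter mapping: o = V, m = C, e = V, j = C, i = V, q = C, i = V, s = C.

VCVCVCVC


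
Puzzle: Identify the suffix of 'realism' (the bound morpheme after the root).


The word 'realism' = 'real' (root) + '-ism' (suffix). The suffix is '-ism'.

ism


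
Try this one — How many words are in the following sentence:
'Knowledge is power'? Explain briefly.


Split into words: Knowledge | is | power = 3 words.

3


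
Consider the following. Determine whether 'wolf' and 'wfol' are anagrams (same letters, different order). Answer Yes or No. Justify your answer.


Sorted letters of 'wolf': 'flow'
Sorted letters of 'wfol': 'flow'
They match.

Yes


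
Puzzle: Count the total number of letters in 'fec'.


Spell out 'fec' and number each letter: f(1), e(2), c(3). Total: 3 letters.

3


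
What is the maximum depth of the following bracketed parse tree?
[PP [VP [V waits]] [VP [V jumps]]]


Count bracket nesting levels:
'[' at pos 0: depth = 1
'[' at pos 4: depth = 2
'[' at pos 8: depth = 3
'[' at pos 19: depth = 2
'[' at pos 23: depth = 3
Maximum depth reached: 3

3


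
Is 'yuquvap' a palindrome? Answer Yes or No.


Forward: 'yuquvap'
Reversed: 'pavuquy'
They differ.

No


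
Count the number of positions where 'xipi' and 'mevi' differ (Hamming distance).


Alignment:
Position 1: 'x' vs 'm' = DIFFER
Position 2: 'i' vs 'e' = DIFFER
Position 3: 'p' vs 'v' = DIFFER
Position 4: 'i' vs 'i' = match
Total differences: 3

3


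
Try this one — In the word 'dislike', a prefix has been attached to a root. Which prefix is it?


The word 'dislike' = 'dis' (prefix) + 'like' (root). The prefix is 'dis'.

dis


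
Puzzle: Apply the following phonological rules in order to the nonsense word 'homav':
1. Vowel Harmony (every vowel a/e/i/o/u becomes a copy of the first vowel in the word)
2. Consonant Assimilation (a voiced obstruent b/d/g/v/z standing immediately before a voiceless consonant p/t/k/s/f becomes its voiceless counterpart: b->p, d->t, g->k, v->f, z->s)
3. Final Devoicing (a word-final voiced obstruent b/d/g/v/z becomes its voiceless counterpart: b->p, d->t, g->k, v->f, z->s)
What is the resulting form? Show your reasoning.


Starting form: 'homav'
Rule 1: Vowel Harmony: all vowels become 'o' (matching first vowel). 'homav' -> 'homov'
Rule 2: Consonant Assimilation: no voiced obstruent (b/d/g/v/z) stands immediately before a voiceless consonant (p/t/k/s/f). No change.
Rule 3: Final Devoicing: word-final voiced obstruent 'v' becomes voiceless 'f'. 'homov' -> 'homof'
Final form: 'homof'

homof


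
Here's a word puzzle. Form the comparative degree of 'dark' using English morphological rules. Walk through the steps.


Apply comparative formation (add -er): 'dark' -> 'darker'.

darker


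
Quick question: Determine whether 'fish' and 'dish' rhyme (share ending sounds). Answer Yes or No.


Rime (stressed vowel + following sounds) of 'fish': -ish = /ɪʃ/
Rime of 'dish': -ish = /ɪʃ/
/ɪʃ/ and /ɪʃ/ are the same ending sound, so the words rhyme.

Yes


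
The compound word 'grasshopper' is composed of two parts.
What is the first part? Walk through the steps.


Split 'grasshopper' into 'grass' + 'hopper'. The first part is 'grass'.

grass


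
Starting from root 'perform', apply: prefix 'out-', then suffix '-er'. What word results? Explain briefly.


Step 1: Add prefix 'out-' to 'perform' = 'outperform'
Step 2: Add suffix '-er' to 'outperform' = 'outperformer'

outperformer


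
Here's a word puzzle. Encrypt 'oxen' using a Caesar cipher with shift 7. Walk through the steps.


Shift each letter by 7: o -> v, x -> e, e -> l, n -> u. Result: 'velu'.

velu


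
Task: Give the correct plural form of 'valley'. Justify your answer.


Apply rule: Add -s. 'valley' becomes 'valleys'.

valleys


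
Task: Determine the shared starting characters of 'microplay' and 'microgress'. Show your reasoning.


Compare from the start: 5 characters match: 'micro'. Mismatch at position 6: 'p' vs 'g'.

micro


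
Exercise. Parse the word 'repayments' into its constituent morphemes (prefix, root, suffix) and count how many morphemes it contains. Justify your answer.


Step 1: Identify prefix: 're' (meaning: again)
Step 2: Identify root: 'pay'
Step 3: Identify suffix(es): 'ment, s'
Decomposition: re- (prefix: again) + pay (root) + -ment (suffix: action/result) + -s (plural)
Total morphemes: 4

4 morphemes (re- (prefix: again) + pay (root) + -ment (suffix: action/result) + -s (plural))


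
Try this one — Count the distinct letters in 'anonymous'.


Unique letters in 'anonymous': {a, m, n, o, s, u, y} = 7 distinct letters.

7


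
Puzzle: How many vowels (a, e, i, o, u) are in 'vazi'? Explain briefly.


Vowels in 'vazi': a, i = 2 vowels.

2


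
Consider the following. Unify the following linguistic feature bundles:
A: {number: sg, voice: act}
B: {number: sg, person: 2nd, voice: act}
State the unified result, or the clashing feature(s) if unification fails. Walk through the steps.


Compare features:
number: A=sg vs B=sg -> unified: sg
person: A=_ vs B=2nd -> unified: 2nd
voice: A=act vs B=act -> unified: act
No clashes found.

Unified: {number: sg, person: 2nd, voice: act}


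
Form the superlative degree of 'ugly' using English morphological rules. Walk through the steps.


Apply superlative formation (consonant + y: change y to i, add -est): 'ugly' -> 'ugliest'.

ugliest


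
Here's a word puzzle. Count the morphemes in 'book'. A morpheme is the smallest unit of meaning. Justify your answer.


Decomposition: book (free morpheme) = 1 morpheme(s)

1 morphemes


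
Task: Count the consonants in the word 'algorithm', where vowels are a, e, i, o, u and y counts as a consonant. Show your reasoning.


Consonants in 'algorithm': l, g, r, t, h, m = 6 consonants.

6


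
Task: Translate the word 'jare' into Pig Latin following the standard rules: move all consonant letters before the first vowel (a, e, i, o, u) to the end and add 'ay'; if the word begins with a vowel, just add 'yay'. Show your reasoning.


'jare': move consonant cluster 'j' to end and add 'ay': 'arejay'.

arejay


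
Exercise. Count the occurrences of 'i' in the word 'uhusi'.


Letter 'i' in 'uhusi': found at position(s) 5 = 1 occurrence(s).

1


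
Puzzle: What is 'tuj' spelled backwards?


Reverse 'tuj' character by character: 'jut'.

jut


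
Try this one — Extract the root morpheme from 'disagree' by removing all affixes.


Remove prefix 'dis' from 'disagree' to get root 'agree'.

agree


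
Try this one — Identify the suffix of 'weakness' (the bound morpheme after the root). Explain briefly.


The word 'weakness' = 'weak' (root) + '-ness' (suffix). The suffix is '-ness'.

ness


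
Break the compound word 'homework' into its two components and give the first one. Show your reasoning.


Split 'homework' into 'home' + 'work'. The first part is 'home'.

home


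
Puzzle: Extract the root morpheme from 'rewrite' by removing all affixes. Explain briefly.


Remove prefix 're' from 'rewrite' to get root 'write'.

write


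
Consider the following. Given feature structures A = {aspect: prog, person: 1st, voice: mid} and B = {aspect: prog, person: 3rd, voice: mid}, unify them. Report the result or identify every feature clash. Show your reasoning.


Compare features:
aspect: A=prog vs B=prog -> unified: prog
person: A=1st vs B=3rd -> CLASH
voice: A=mid vs B=mid -> unified: mid
Clash detected on feature 'person' (1st vs 3rd); unification fails.

CLASH on 'person' (1st vs 3rd)


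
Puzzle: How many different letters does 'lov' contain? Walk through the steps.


Unique letters in 'lov': {l, o, v} = 3 distinct letters.

3


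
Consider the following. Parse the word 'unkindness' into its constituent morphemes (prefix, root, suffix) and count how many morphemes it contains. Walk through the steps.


Step 1: Identify prefix: 'un' (meaning: not/reverse)
Step 2: Identify root: 'kind'
Step 3: Identify suffix(es): 'ness'
Decomposition: un- (prefix: not/reverse) + kind (root) + -ness (suffix: state of)
Total morphemes: 3

3 morphemes (un- (prefix: not/reverse) + kind (root) + -ness (suffix: state of))


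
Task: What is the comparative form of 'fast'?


Apply comparative formation (add -er): 'fast' -> 'faster'.

faster


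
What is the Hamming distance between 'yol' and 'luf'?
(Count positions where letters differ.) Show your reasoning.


Alignment:
Position 1: 'y' vs 'l' = DIFFER
Position 2: 'o' vs 'u' = DIFFER
Position 3: 'l' vs 'f' = DIFFER
Total differences: 3

3


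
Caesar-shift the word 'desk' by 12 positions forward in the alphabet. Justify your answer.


Shift each letter by 12: d -> p, e -> q, s -> e, k -> w. Result: 'pqew'.

pqew


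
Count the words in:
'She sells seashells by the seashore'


Split into words: She | sells | seashells | by | the | seashore = 6 words.

6


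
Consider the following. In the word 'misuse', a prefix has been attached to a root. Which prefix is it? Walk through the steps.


The word 'misuse' = 'mis' (prefix) + 'use' (root). The prefix is 'mis'.

mis


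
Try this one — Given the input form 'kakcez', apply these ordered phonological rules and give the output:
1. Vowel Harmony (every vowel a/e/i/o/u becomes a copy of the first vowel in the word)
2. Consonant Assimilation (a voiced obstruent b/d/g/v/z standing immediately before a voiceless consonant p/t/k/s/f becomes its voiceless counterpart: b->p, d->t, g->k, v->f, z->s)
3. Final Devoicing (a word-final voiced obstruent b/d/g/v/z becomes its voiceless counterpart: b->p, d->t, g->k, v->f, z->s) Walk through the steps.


Starting form: 'kakcez'
Rule 1: Vowel Harmony: all vowels become 'a' (matching first vowel). 'kakcez' -> 'kakcaz'
Rule 2: Consonant Assimilation: no voiced obstruent (b/d/g/v/z) stands immediately before a voiceless consonant (p/t/k/s/f). No change.
Rule 3: Final Devoicing: word-final voiced obstruent 'z' becomes voiceless 's'. 'kakcaz' -> 'kakcas'
Final form: 'kakcas'

kakcas


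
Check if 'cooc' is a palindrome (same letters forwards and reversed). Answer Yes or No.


Forward: 'cooc'
Reversed: 'cooc'
They are identical.

Yes
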